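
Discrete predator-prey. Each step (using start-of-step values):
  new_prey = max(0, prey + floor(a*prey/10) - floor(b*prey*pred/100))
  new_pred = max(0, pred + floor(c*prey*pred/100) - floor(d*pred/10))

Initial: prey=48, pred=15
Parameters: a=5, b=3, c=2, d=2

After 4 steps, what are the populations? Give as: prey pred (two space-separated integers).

Answer: 0 62

Derivation:
Step 1: prey: 48+24-21=51; pred: 15+14-3=26
Step 2: prey: 51+25-39=37; pred: 26+26-5=47
Step 3: prey: 37+18-52=3; pred: 47+34-9=72
Step 4: prey: 3+1-6=0; pred: 72+4-14=62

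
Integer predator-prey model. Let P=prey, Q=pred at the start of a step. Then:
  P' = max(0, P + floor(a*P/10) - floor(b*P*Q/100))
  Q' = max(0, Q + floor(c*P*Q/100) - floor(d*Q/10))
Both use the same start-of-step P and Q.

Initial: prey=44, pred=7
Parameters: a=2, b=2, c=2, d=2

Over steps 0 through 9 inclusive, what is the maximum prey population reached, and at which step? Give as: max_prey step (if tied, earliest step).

Step 1: prey: 44+8-6=46; pred: 7+6-1=12
Step 2: prey: 46+9-11=44; pred: 12+11-2=21
Step 3: prey: 44+8-18=34; pred: 21+18-4=35
Step 4: prey: 34+6-23=17; pred: 35+23-7=51
Step 5: prey: 17+3-17=3; pred: 51+17-10=58
Step 6: prey: 3+0-3=0; pred: 58+3-11=50
Step 7: prey: 0+0-0=0; pred: 50+0-10=40
Step 8: prey: 0+0-0=0; pred: 40+0-8=32
Step 9: prey: 0+0-0=0; pred: 32+0-6=26
Max prey = 46 at step 1

Answer: 46 1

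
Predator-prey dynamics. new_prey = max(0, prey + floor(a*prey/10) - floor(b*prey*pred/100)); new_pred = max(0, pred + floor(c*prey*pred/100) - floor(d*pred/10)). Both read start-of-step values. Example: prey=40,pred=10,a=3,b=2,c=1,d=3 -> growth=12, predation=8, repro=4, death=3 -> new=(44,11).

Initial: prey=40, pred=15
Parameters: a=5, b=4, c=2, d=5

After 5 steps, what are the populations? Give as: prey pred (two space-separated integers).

Answer: 6 13

Derivation:
Step 1: prey: 40+20-24=36; pred: 15+12-7=20
Step 2: prey: 36+18-28=26; pred: 20+14-10=24
Step 3: prey: 26+13-24=15; pred: 24+12-12=24
Step 4: prey: 15+7-14=8; pred: 24+7-12=19
Step 5: prey: 8+4-6=6; pred: 19+3-9=13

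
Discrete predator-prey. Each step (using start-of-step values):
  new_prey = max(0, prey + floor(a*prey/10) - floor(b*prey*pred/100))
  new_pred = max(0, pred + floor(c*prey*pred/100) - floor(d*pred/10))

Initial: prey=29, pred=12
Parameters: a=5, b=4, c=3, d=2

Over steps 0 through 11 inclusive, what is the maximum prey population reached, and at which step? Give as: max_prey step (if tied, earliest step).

Step 1: prey: 29+14-13=30; pred: 12+10-2=20
Step 2: prey: 30+15-24=21; pred: 20+18-4=34
Step 3: prey: 21+10-28=3; pred: 34+21-6=49
Step 4: prey: 3+1-5=0; pred: 49+4-9=44
Step 5: prey: 0+0-0=0; pred: 44+0-8=36
Step 6: prey: 0+0-0=0; pred: 36+0-7=29
Step 7: prey: 0+0-0=0; pred: 29+0-5=24
Step 8: prey: 0+0-0=0; pred: 24+0-4=20
Step 9: prey: 0+0-0=0; pred: 20+0-4=16
Step 10: prey: 0+0-0=0; pred: 16+0-3=13
Step 11: prey: 0+0-0=0; pred: 13+0-2=11
Max prey = 30 at step 1

Answer: 30 1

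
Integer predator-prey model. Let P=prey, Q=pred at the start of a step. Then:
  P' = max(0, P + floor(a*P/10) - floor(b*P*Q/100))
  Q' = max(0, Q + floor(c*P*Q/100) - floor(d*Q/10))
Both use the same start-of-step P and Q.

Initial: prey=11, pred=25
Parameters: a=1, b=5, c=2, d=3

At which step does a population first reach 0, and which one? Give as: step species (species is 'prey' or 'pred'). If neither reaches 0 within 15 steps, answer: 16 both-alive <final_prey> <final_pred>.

Answer: 1 prey

Derivation:
Step 1: prey: 11+1-13=0; pred: 25+5-7=23
First extinction: prey at step 1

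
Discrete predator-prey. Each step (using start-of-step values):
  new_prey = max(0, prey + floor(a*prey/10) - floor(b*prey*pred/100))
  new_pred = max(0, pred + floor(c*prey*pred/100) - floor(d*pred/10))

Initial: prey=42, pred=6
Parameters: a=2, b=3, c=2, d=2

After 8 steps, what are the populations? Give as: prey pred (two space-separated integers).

Answer: 0 20

Derivation:
Step 1: prey: 42+8-7=43; pred: 6+5-1=10
Step 2: prey: 43+8-12=39; pred: 10+8-2=16
Step 3: prey: 39+7-18=28; pred: 16+12-3=25
Step 4: prey: 28+5-21=12; pred: 25+14-5=34
Step 5: prey: 12+2-12=2; pred: 34+8-6=36
Step 6: prey: 2+0-2=0; pred: 36+1-7=30
Step 7: prey: 0+0-0=0; pred: 30+0-6=24
Step 8: prey: 0+0-0=0; pred: 24+0-4=20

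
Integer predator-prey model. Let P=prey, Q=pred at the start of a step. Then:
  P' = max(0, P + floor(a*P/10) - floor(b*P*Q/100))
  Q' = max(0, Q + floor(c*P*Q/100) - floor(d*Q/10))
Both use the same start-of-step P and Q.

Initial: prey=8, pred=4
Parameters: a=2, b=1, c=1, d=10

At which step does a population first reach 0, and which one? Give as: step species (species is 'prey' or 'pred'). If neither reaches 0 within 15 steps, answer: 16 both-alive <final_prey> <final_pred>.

Answer: 1 pred

Derivation:
Step 1: prey: 8+1-0=9; pred: 4+0-4=0
First extinction: pred at step 1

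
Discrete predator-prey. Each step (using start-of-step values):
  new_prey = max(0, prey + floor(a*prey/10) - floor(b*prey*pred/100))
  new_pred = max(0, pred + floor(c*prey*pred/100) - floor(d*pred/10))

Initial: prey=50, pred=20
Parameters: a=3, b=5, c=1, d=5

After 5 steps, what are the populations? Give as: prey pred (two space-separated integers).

Step 1: prey: 50+15-50=15; pred: 20+10-10=20
Step 2: prey: 15+4-15=4; pred: 20+3-10=13
Step 3: prey: 4+1-2=3; pred: 13+0-6=7
Step 4: prey: 3+0-1=2; pred: 7+0-3=4
Step 5: prey: 2+0-0=2; pred: 4+0-2=2

Answer: 2 2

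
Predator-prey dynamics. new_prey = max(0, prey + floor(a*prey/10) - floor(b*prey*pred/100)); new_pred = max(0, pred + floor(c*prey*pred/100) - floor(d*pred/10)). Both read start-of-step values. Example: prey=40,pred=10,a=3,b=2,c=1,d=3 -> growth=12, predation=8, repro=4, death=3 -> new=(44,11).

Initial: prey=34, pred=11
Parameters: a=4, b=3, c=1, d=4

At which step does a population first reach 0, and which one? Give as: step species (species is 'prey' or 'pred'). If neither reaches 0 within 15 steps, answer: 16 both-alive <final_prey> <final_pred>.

Step 1: prey: 34+13-11=36; pred: 11+3-4=10
Step 2: prey: 36+14-10=40; pred: 10+3-4=9
Step 3: prey: 40+16-10=46; pred: 9+3-3=9
Step 4: prey: 46+18-12=52; pred: 9+4-3=10
Step 5: prey: 52+20-15=57; pred: 10+5-4=11
Step 6: prey: 57+22-18=61; pred: 11+6-4=13
Step 7: prey: 61+24-23=62; pred: 13+7-5=15
Step 8: prey: 62+24-27=59; pred: 15+9-6=18
Step 9: prey: 59+23-31=51; pred: 18+10-7=21
Step 10: prey: 51+20-32=39; pred: 21+10-8=23
Step 11: prey: 39+15-26=28; pred: 23+8-9=22
Step 12: prey: 28+11-18=21; pred: 22+6-8=20
Step 13: prey: 21+8-12=17; pred: 20+4-8=16
Step 14: prey: 17+6-8=15; pred: 16+2-6=12
Step 15: prey: 15+6-5=16; pred: 12+1-4=9
No extinction within 15 steps

Answer: 16 both-alive 16 9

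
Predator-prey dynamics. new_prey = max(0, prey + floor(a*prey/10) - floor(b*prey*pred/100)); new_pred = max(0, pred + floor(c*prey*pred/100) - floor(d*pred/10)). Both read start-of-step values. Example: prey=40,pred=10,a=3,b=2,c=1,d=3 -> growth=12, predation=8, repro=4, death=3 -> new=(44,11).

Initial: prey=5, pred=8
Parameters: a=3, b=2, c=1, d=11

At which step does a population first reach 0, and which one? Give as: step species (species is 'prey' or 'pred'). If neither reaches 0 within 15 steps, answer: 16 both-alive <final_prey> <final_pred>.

Step 1: prey: 5+1-0=6; pred: 8+0-8=0
First extinction: pred at step 1

Answer: 1 pred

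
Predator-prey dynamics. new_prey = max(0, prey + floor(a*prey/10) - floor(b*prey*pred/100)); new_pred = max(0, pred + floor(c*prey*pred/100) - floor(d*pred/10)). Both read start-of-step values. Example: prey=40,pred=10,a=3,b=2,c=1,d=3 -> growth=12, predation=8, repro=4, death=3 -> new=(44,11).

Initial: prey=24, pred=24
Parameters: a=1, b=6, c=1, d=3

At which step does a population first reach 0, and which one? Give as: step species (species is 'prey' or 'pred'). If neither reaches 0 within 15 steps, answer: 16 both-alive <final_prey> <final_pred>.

Step 1: prey: 24+2-34=0; pred: 24+5-7=22
First extinction: prey at step 1

Answer: 1 prey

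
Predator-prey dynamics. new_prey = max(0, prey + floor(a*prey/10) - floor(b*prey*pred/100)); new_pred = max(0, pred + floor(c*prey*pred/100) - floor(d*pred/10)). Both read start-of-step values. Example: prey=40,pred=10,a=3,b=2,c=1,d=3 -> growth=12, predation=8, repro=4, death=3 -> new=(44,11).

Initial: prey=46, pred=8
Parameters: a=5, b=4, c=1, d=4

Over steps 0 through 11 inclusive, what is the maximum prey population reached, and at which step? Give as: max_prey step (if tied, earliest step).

Step 1: prey: 46+23-14=55; pred: 8+3-3=8
Step 2: prey: 55+27-17=65; pred: 8+4-3=9
Step 3: prey: 65+32-23=74; pred: 9+5-3=11
Step 4: prey: 74+37-32=79; pred: 11+8-4=15
Step 5: prey: 79+39-47=71; pred: 15+11-6=20
Step 6: prey: 71+35-56=50; pred: 20+14-8=26
Step 7: prey: 50+25-52=23; pred: 26+13-10=29
Step 8: prey: 23+11-26=8; pred: 29+6-11=24
Step 9: prey: 8+4-7=5; pred: 24+1-9=16
Step 10: prey: 5+2-3=4; pred: 16+0-6=10
Step 11: prey: 4+2-1=5; pred: 10+0-4=6
Max prey = 79 at step 4

Answer: 79 4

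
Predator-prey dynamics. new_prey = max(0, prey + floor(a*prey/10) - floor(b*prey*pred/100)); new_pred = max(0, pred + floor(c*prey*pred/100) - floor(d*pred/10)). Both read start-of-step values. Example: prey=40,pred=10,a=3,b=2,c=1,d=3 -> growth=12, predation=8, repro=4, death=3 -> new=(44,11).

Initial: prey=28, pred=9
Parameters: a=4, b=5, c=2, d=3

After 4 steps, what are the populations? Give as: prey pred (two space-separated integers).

Answer: 8 16

Derivation:
Step 1: prey: 28+11-12=27; pred: 9+5-2=12
Step 2: prey: 27+10-16=21; pred: 12+6-3=15
Step 3: prey: 21+8-15=14; pred: 15+6-4=17
Step 4: prey: 14+5-11=8; pred: 17+4-5=16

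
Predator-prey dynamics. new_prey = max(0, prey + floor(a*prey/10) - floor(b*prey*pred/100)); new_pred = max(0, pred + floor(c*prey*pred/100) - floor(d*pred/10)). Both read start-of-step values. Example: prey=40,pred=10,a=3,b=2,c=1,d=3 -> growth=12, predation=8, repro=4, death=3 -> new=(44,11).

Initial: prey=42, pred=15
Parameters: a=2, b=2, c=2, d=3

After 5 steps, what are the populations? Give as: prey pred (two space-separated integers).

Step 1: prey: 42+8-12=38; pred: 15+12-4=23
Step 2: prey: 38+7-17=28; pred: 23+17-6=34
Step 3: prey: 28+5-19=14; pred: 34+19-10=43
Step 4: prey: 14+2-12=4; pred: 43+12-12=43
Step 5: prey: 4+0-3=1; pred: 43+3-12=34

Answer: 1 34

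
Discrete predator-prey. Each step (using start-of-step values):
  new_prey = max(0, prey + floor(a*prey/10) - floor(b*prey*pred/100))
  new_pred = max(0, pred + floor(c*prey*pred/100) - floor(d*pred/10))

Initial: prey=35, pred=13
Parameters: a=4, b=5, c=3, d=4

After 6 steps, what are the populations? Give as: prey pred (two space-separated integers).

Step 1: prey: 35+14-22=27; pred: 13+13-5=21
Step 2: prey: 27+10-28=9; pred: 21+17-8=30
Step 3: prey: 9+3-13=0; pred: 30+8-12=26
Step 4: prey: 0+0-0=0; pred: 26+0-10=16
Step 5: prey: 0+0-0=0; pred: 16+0-6=10
Step 6: prey: 0+0-0=0; pred: 10+0-4=6

Answer: 0 6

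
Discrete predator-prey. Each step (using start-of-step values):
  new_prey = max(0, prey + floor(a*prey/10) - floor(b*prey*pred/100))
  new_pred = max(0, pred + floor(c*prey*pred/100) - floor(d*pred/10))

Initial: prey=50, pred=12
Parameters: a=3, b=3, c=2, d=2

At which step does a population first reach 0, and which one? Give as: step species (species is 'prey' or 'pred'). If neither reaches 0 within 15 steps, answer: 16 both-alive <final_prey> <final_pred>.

Step 1: prey: 50+15-18=47; pred: 12+12-2=22
Step 2: prey: 47+14-31=30; pred: 22+20-4=38
Step 3: prey: 30+9-34=5; pred: 38+22-7=53
Step 4: prey: 5+1-7=0; pred: 53+5-10=48
First extinction: prey at step 4

Answer: 4 prey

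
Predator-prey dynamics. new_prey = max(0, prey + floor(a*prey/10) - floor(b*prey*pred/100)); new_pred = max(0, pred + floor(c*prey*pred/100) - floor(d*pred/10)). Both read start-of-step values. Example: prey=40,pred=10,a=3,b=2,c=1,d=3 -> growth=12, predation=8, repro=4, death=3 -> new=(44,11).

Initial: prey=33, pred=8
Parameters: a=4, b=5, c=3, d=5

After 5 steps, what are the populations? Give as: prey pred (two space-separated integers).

Step 1: prey: 33+13-13=33; pred: 8+7-4=11
Step 2: prey: 33+13-18=28; pred: 11+10-5=16
Step 3: prey: 28+11-22=17; pred: 16+13-8=21
Step 4: prey: 17+6-17=6; pred: 21+10-10=21
Step 5: prey: 6+2-6=2; pred: 21+3-10=14

Answer: 2 14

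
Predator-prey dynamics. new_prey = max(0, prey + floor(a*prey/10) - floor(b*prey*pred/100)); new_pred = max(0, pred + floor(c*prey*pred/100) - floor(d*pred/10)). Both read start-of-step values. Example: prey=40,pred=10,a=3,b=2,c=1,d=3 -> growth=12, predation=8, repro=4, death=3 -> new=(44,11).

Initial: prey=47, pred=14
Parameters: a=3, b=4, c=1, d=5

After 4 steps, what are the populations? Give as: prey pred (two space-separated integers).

Step 1: prey: 47+14-26=35; pred: 14+6-7=13
Step 2: prey: 35+10-18=27; pred: 13+4-6=11
Step 3: prey: 27+8-11=24; pred: 11+2-5=8
Step 4: prey: 24+7-7=24; pred: 8+1-4=5

Answer: 24 5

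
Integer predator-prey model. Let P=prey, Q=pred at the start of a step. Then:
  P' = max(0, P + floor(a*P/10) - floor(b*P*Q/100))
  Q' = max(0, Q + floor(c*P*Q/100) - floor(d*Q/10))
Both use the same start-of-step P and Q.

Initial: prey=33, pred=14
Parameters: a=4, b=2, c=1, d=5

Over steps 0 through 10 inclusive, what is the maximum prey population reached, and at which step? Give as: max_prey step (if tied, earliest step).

Step 1: prey: 33+13-9=37; pred: 14+4-7=11
Step 2: prey: 37+14-8=43; pred: 11+4-5=10
Step 3: prey: 43+17-8=52; pred: 10+4-5=9
Step 4: prey: 52+20-9=63; pred: 9+4-4=9
Step 5: prey: 63+25-11=77; pred: 9+5-4=10
Step 6: prey: 77+30-15=92; pred: 10+7-5=12
Step 7: prey: 92+36-22=106; pred: 12+11-6=17
Step 8: prey: 106+42-36=112; pred: 17+18-8=27
Step 9: prey: 112+44-60=96; pred: 27+30-13=44
Step 10: prey: 96+38-84=50; pred: 44+42-22=64
Max prey = 112 at step 8

Answer: 112 8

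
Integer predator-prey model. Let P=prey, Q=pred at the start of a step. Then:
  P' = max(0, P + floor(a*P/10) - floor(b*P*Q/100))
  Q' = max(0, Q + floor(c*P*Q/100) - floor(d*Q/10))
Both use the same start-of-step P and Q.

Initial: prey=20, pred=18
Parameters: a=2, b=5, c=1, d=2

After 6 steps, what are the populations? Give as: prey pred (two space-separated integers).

Step 1: prey: 20+4-18=6; pred: 18+3-3=18
Step 2: prey: 6+1-5=2; pred: 18+1-3=16
Step 3: prey: 2+0-1=1; pred: 16+0-3=13
Step 4: prey: 1+0-0=1; pred: 13+0-2=11
Step 5: prey: 1+0-0=1; pred: 11+0-2=9
Step 6: prey: 1+0-0=1; pred: 9+0-1=8

Answer: 1 8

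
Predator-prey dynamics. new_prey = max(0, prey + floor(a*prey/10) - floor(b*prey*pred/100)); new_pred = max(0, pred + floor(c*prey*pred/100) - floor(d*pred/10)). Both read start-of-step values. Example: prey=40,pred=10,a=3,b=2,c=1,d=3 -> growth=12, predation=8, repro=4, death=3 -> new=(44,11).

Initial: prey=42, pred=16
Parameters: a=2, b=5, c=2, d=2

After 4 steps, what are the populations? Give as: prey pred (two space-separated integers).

Answer: 0 20

Derivation:
Step 1: prey: 42+8-33=17; pred: 16+13-3=26
Step 2: prey: 17+3-22=0; pred: 26+8-5=29
Step 3: prey: 0+0-0=0; pred: 29+0-5=24
Step 4: prey: 0+0-0=0; pred: 24+0-4=20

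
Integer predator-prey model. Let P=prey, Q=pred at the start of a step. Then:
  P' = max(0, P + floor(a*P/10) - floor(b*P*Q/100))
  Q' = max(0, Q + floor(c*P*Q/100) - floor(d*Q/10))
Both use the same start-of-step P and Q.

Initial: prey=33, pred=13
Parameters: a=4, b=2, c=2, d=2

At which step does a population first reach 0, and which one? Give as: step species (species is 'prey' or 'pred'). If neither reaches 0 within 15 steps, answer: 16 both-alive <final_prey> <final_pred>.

Answer: 6 prey

Derivation:
Step 1: prey: 33+13-8=38; pred: 13+8-2=19
Step 2: prey: 38+15-14=39; pred: 19+14-3=30
Step 3: prey: 39+15-23=31; pred: 30+23-6=47
Step 4: prey: 31+12-29=14; pred: 47+29-9=67
Step 5: prey: 14+5-18=1; pred: 67+18-13=72
Step 6: prey: 1+0-1=0; pred: 72+1-14=59
First extinction: prey at step 6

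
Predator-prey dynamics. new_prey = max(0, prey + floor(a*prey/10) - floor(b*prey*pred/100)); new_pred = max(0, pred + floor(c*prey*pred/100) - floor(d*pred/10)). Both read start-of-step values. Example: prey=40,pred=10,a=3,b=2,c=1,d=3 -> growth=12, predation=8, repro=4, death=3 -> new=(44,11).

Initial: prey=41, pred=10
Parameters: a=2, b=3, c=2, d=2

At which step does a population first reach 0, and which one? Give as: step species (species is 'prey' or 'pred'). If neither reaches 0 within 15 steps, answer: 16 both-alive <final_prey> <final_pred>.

Step 1: prey: 41+8-12=37; pred: 10+8-2=16
Step 2: prey: 37+7-17=27; pred: 16+11-3=24
Step 3: prey: 27+5-19=13; pred: 24+12-4=32
Step 4: prey: 13+2-12=3; pred: 32+8-6=34
Step 5: prey: 3+0-3=0; pred: 34+2-6=30
First extinction: prey at step 5

Answer: 5 prey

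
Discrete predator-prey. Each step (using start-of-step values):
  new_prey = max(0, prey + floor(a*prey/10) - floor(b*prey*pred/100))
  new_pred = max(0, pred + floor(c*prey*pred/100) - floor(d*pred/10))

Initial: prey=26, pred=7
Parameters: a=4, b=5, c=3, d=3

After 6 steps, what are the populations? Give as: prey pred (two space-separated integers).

Answer: 0 15

Derivation:
Step 1: prey: 26+10-9=27; pred: 7+5-2=10
Step 2: prey: 27+10-13=24; pred: 10+8-3=15
Step 3: prey: 24+9-18=15; pred: 15+10-4=21
Step 4: prey: 15+6-15=6; pred: 21+9-6=24
Step 5: prey: 6+2-7=1; pred: 24+4-7=21
Step 6: prey: 1+0-1=0; pred: 21+0-6=15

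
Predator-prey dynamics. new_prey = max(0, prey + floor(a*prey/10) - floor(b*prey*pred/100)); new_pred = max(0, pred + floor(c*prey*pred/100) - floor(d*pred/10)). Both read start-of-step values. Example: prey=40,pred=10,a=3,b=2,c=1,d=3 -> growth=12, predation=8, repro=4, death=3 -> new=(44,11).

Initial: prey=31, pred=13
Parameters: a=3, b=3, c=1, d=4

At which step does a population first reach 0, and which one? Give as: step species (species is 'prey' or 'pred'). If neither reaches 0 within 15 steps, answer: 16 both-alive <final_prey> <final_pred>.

Answer: 16 both-alive 85 16

Derivation:
Step 1: prey: 31+9-12=28; pred: 13+4-5=12
Step 2: prey: 28+8-10=26; pred: 12+3-4=11
Step 3: prey: 26+7-8=25; pred: 11+2-4=9
Step 4: prey: 25+7-6=26; pred: 9+2-3=8
Step 5: prey: 26+7-6=27; pred: 8+2-3=7
Step 6: prey: 27+8-5=30; pred: 7+1-2=6
Step 7: prey: 30+9-5=34; pred: 6+1-2=5
Step 8: prey: 34+10-5=39; pred: 5+1-2=4
Step 9: prey: 39+11-4=46; pred: 4+1-1=4
Step 10: prey: 46+13-5=54; pred: 4+1-1=4
Step 11: prey: 54+16-6=64; pred: 4+2-1=5
Step 12: prey: 64+19-9=74; pred: 5+3-2=6
Step 13: prey: 74+22-13=83; pred: 6+4-2=8
Step 14: prey: 83+24-19=88; pred: 8+6-3=11
Step 15: prey: 88+26-29=85; pred: 11+9-4=16
No extinction within 15 steps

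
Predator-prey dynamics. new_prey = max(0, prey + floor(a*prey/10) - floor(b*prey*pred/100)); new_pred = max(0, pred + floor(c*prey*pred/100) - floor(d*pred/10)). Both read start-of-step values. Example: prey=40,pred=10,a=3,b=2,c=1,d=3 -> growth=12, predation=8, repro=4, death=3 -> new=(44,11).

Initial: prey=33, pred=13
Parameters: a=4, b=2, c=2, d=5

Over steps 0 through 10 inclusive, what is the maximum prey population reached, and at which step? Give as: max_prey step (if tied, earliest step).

Answer: 43 3

Derivation:
Step 1: prey: 33+13-8=38; pred: 13+8-6=15
Step 2: prey: 38+15-11=42; pred: 15+11-7=19
Step 3: prey: 42+16-15=43; pred: 19+15-9=25
Step 4: prey: 43+17-21=39; pred: 25+21-12=34
Step 5: prey: 39+15-26=28; pred: 34+26-17=43
Step 6: prey: 28+11-24=15; pred: 43+24-21=46
Step 7: prey: 15+6-13=8; pred: 46+13-23=36
Step 8: prey: 8+3-5=6; pred: 36+5-18=23
Step 9: prey: 6+2-2=6; pred: 23+2-11=14
Step 10: prey: 6+2-1=7; pred: 14+1-7=8
Max prey = 43 at step 3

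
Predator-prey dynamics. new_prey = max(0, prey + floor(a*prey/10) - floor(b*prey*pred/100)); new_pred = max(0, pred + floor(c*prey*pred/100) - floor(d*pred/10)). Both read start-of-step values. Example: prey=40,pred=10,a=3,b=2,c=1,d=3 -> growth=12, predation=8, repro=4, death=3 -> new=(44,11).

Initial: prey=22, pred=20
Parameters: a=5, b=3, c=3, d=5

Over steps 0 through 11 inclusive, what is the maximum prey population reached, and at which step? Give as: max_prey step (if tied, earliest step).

Answer: 30 11

Derivation:
Step 1: prey: 22+11-13=20; pred: 20+13-10=23
Step 2: prey: 20+10-13=17; pred: 23+13-11=25
Step 3: prey: 17+8-12=13; pred: 25+12-12=25
Step 4: prey: 13+6-9=10; pred: 25+9-12=22
Step 5: prey: 10+5-6=9; pred: 22+6-11=17
Step 6: prey: 9+4-4=9; pred: 17+4-8=13
Step 7: prey: 9+4-3=10; pred: 13+3-6=10
Step 8: prey: 10+5-3=12; pred: 10+3-5=8
Step 9: prey: 12+6-2=16; pred: 8+2-4=6
Step 10: prey: 16+8-2=22; pred: 6+2-3=5
Step 11: prey: 22+11-3=30; pred: 5+3-2=6
Max prey = 30 at step 11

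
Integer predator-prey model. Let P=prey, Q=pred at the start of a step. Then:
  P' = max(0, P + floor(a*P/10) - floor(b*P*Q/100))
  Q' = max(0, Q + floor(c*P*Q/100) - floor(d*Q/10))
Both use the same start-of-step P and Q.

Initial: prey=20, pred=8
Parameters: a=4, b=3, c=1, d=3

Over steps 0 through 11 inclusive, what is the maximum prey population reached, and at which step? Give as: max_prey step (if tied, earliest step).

Step 1: prey: 20+8-4=24; pred: 8+1-2=7
Step 2: prey: 24+9-5=28; pred: 7+1-2=6
Step 3: prey: 28+11-5=34; pred: 6+1-1=6
Step 4: prey: 34+13-6=41; pred: 6+2-1=7
Step 5: prey: 41+16-8=49; pred: 7+2-2=7
Step 6: prey: 49+19-10=58; pred: 7+3-2=8
Step 7: prey: 58+23-13=68; pred: 8+4-2=10
Step 8: prey: 68+27-20=75; pred: 10+6-3=13
Step 9: prey: 75+30-29=76; pred: 13+9-3=19
Step 10: prey: 76+30-43=63; pred: 19+14-5=28
Step 11: prey: 63+25-52=36; pred: 28+17-8=37
Max prey = 76 at step 9

Answer: 76 9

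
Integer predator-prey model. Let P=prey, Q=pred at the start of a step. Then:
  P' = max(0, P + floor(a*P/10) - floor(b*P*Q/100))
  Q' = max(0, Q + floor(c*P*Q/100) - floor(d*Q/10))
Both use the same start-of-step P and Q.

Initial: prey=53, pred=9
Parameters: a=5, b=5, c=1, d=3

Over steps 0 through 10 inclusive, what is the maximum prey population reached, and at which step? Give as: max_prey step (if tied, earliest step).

Answer: 56 1

Derivation:
Step 1: prey: 53+26-23=56; pred: 9+4-2=11
Step 2: prey: 56+28-30=54; pred: 11+6-3=14
Step 3: prey: 54+27-37=44; pred: 14+7-4=17
Step 4: prey: 44+22-37=29; pred: 17+7-5=19
Step 5: prey: 29+14-27=16; pred: 19+5-5=19
Step 6: prey: 16+8-15=9; pred: 19+3-5=17
Step 7: prey: 9+4-7=6; pred: 17+1-5=13
Step 8: prey: 6+3-3=6; pred: 13+0-3=10
Step 9: prey: 6+3-3=6; pred: 10+0-3=7
Step 10: prey: 6+3-2=7; pred: 7+0-2=5
Max prey = 56 at step 1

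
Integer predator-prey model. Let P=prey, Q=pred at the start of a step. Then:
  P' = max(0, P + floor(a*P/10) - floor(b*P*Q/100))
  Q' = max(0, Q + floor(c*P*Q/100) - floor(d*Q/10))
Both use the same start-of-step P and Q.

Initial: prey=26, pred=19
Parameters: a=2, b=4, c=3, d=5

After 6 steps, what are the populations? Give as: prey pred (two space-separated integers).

Step 1: prey: 26+5-19=12; pred: 19+14-9=24
Step 2: prey: 12+2-11=3; pred: 24+8-12=20
Step 3: prey: 3+0-2=1; pred: 20+1-10=11
Step 4: prey: 1+0-0=1; pred: 11+0-5=6
Step 5: prey: 1+0-0=1; pred: 6+0-3=3
Step 6: prey: 1+0-0=1; pred: 3+0-1=2

Answer: 1 2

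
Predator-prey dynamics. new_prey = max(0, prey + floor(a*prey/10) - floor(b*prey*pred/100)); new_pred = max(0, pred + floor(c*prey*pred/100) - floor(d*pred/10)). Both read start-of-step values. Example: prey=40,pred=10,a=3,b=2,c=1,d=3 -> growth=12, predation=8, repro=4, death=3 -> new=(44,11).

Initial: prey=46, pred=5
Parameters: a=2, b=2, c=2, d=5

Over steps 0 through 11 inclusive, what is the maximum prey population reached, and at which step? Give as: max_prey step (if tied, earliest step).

Step 1: prey: 46+9-4=51; pred: 5+4-2=7
Step 2: prey: 51+10-7=54; pred: 7+7-3=11
Step 3: prey: 54+10-11=53; pred: 11+11-5=17
Step 4: prey: 53+10-18=45; pred: 17+18-8=27
Step 5: prey: 45+9-24=30; pred: 27+24-13=38
Step 6: prey: 30+6-22=14; pred: 38+22-19=41
Step 7: prey: 14+2-11=5; pred: 41+11-20=32
Step 8: prey: 5+1-3=3; pred: 32+3-16=19
Step 9: prey: 3+0-1=2; pred: 19+1-9=11
Step 10: prey: 2+0-0=2; pred: 11+0-5=6
Step 11: prey: 2+0-0=2; pred: 6+0-3=3
Max prey = 54 at step 2

Answer: 54 2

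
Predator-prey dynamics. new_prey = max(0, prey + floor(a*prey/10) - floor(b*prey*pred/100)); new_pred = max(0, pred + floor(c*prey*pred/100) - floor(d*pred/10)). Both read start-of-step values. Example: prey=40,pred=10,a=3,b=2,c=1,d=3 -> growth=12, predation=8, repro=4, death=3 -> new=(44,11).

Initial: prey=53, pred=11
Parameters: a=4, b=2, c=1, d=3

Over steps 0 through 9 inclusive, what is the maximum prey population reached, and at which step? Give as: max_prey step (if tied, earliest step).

Step 1: prey: 53+21-11=63; pred: 11+5-3=13
Step 2: prey: 63+25-16=72; pred: 13+8-3=18
Step 3: prey: 72+28-25=75; pred: 18+12-5=25
Step 4: prey: 75+30-37=68; pred: 25+18-7=36
Step 5: prey: 68+27-48=47; pred: 36+24-10=50
Step 6: prey: 47+18-47=18; pred: 50+23-15=58
Step 7: prey: 18+7-20=5; pred: 58+10-17=51
Step 8: prey: 5+2-5=2; pred: 51+2-15=38
Step 9: prey: 2+0-1=1; pred: 38+0-11=27
Max prey = 75 at step 3

Answer: 75 3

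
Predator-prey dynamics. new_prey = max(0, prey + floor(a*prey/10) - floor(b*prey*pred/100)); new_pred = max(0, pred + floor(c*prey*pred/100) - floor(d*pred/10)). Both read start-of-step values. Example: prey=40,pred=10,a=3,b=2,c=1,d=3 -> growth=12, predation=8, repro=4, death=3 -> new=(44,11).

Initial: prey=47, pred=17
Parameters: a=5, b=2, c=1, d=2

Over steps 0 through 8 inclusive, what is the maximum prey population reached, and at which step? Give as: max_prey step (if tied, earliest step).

Answer: 59 2

Derivation:
Step 1: prey: 47+23-15=55; pred: 17+7-3=21
Step 2: prey: 55+27-23=59; pred: 21+11-4=28
Step 3: prey: 59+29-33=55; pred: 28+16-5=39
Step 4: prey: 55+27-42=40; pred: 39+21-7=53
Step 5: prey: 40+20-42=18; pred: 53+21-10=64
Step 6: prey: 18+9-23=4; pred: 64+11-12=63
Step 7: prey: 4+2-5=1; pred: 63+2-12=53
Step 8: prey: 1+0-1=0; pred: 53+0-10=43
Max prey = 59 at step 2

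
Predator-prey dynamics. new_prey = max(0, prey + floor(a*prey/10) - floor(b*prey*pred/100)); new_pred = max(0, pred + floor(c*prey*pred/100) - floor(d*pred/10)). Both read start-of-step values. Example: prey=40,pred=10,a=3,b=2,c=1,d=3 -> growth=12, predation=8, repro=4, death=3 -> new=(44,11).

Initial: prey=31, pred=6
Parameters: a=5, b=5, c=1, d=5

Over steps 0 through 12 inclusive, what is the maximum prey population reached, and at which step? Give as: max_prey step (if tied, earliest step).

Answer: 186 7

Derivation:
Step 1: prey: 31+15-9=37; pred: 6+1-3=4
Step 2: prey: 37+18-7=48; pred: 4+1-2=3
Step 3: prey: 48+24-7=65; pred: 3+1-1=3
Step 4: prey: 65+32-9=88; pred: 3+1-1=3
Step 5: prey: 88+44-13=119; pred: 3+2-1=4
Step 6: prey: 119+59-23=155; pred: 4+4-2=6
Step 7: prey: 155+77-46=186; pred: 6+9-3=12
Step 8: prey: 186+93-111=168; pred: 12+22-6=28
Step 9: prey: 168+84-235=17; pred: 28+47-14=61
Step 10: prey: 17+8-51=0; pred: 61+10-30=41
Step 11: prey: 0+0-0=0; pred: 41+0-20=21
Step 12: prey: 0+0-0=0; pred: 21+0-10=11
Max prey = 186 at step 7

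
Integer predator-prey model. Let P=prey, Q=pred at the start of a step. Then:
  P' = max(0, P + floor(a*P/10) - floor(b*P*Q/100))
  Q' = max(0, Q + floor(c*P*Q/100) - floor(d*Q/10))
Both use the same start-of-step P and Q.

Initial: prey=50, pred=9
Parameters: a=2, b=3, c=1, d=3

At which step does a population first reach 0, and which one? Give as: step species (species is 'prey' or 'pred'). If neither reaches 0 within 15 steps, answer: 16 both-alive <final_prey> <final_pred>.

Step 1: prey: 50+10-13=47; pred: 9+4-2=11
Step 2: prey: 47+9-15=41; pred: 11+5-3=13
Step 3: prey: 41+8-15=34; pred: 13+5-3=15
Step 4: prey: 34+6-15=25; pred: 15+5-4=16
Step 5: prey: 25+5-12=18; pred: 16+4-4=16
Step 6: prey: 18+3-8=13; pred: 16+2-4=14
Step 7: prey: 13+2-5=10; pred: 14+1-4=11
Step 8: prey: 10+2-3=9; pred: 11+1-3=9
Step 9: prey: 9+1-2=8; pred: 9+0-2=7
Step 10: prey: 8+1-1=8; pred: 7+0-2=5
Step 11: prey: 8+1-1=8; pred: 5+0-1=4
Step 12: prey: 8+1-0=9; pred: 4+0-1=3
Step 13: prey: 9+1-0=10; pred: 3+0-0=3
Step 14: prey: 10+2-0=12; pred: 3+0-0=3
Step 15: prey: 12+2-1=13; pred: 3+0-0=3
No extinction within 15 steps

Answer: 16 both-alive 13 3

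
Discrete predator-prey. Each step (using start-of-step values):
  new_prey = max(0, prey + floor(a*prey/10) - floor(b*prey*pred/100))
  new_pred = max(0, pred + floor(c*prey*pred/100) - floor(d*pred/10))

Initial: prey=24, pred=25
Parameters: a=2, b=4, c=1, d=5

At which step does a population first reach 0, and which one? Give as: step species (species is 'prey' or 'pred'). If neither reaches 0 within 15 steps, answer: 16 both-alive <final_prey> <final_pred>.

Answer: 16 both-alive 1 1

Derivation:
Step 1: prey: 24+4-24=4; pred: 25+6-12=19
Step 2: prey: 4+0-3=1; pred: 19+0-9=10
Step 3: prey: 1+0-0=1; pred: 10+0-5=5
Step 4: prey: 1+0-0=1; pred: 5+0-2=3
Step 5: prey: 1+0-0=1; pred: 3+0-1=2
Step 6: prey: 1+0-0=1; pred: 2+0-1=1
Step 7: prey: 1+0-0=1; pred: 1+0-0=1
Steps 8-15: state stable at prey=1, pred=1 (no change)
No extinction within 15 steps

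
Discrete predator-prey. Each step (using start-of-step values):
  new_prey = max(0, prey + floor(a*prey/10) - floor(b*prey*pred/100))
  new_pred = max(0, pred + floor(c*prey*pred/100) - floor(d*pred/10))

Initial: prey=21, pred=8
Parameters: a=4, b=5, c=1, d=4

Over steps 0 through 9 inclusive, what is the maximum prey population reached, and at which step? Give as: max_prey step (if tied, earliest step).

Step 1: prey: 21+8-8=21; pred: 8+1-3=6
Step 2: prey: 21+8-6=23; pred: 6+1-2=5
Step 3: prey: 23+9-5=27; pred: 5+1-2=4
Step 4: prey: 27+10-5=32; pred: 4+1-1=4
Step 5: prey: 32+12-6=38; pred: 4+1-1=4
Step 6: prey: 38+15-7=46; pred: 4+1-1=4
Step 7: prey: 46+18-9=55; pred: 4+1-1=4
Step 8: prey: 55+22-11=66; pred: 4+2-1=5
Step 9: prey: 66+26-16=76; pred: 5+3-2=6
Max prey = 76 at step 9

Answer: 76 9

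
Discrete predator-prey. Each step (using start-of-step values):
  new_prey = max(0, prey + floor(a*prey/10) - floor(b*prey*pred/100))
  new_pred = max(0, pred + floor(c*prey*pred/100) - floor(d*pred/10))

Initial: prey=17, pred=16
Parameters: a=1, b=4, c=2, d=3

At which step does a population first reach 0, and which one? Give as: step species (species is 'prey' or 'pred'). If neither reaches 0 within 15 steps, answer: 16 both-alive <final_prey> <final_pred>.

Step 1: prey: 17+1-10=8; pred: 16+5-4=17
Step 2: prey: 8+0-5=3; pred: 17+2-5=14
Step 3: prey: 3+0-1=2; pred: 14+0-4=10
Step 4: prey: 2+0-0=2; pred: 10+0-3=7
Step 5: prey: 2+0-0=2; pred: 7+0-2=5
Step 6: prey: 2+0-0=2; pred: 5+0-1=4
Step 7: prey: 2+0-0=2; pred: 4+0-1=3
Step 8: prey: 2+0-0=2; pred: 3+0-0=3
Steps 9-15: state stable at prey=2, pred=3 (no change)
No extinction within 15 steps

Answer: 16 both-alive 2 3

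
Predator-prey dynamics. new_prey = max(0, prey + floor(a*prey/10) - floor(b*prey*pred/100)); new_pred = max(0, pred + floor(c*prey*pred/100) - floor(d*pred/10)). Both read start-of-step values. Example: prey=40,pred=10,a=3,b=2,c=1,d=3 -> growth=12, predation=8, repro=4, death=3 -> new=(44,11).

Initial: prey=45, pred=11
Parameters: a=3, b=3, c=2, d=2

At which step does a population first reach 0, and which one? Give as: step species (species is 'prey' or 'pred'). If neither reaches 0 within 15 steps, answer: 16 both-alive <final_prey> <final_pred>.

Step 1: prey: 45+13-14=44; pred: 11+9-2=18
Step 2: prey: 44+13-23=34; pred: 18+15-3=30
Step 3: prey: 34+10-30=14; pred: 30+20-6=44
Step 4: prey: 14+4-18=0; pred: 44+12-8=48
First extinction: prey at step 4

Answer: 4 prey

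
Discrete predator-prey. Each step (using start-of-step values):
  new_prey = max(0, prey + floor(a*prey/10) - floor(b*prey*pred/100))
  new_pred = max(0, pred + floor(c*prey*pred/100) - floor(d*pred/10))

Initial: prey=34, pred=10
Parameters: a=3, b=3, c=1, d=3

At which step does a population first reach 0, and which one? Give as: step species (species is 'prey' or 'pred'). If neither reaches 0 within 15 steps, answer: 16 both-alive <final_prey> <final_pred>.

Answer: 16 both-alive 34 10

Derivation:
Step 1: prey: 34+10-10=34; pred: 10+3-3=10
Steps 2-15: state stable at prey=34, pred=10 (no change)
No extinction within 15 steps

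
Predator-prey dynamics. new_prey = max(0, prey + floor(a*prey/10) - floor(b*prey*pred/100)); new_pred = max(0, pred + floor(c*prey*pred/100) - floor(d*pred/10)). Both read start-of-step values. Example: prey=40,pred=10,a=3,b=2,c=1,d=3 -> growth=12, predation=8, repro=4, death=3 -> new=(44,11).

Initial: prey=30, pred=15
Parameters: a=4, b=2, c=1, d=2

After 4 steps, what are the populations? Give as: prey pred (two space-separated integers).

Step 1: prey: 30+12-9=33; pred: 15+4-3=16
Step 2: prey: 33+13-10=36; pred: 16+5-3=18
Step 3: prey: 36+14-12=38; pred: 18+6-3=21
Step 4: prey: 38+15-15=38; pred: 21+7-4=24

Answer: 38 24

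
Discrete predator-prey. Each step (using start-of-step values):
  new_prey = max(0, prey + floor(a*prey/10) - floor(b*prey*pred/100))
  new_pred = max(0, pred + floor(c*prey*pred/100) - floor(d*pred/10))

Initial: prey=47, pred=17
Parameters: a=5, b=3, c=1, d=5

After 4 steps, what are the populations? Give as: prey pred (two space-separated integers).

Answer: 54 15

Derivation:
Step 1: prey: 47+23-23=47; pred: 17+7-8=16
Step 2: prey: 47+23-22=48; pred: 16+7-8=15
Step 3: prey: 48+24-21=51; pred: 15+7-7=15
Step 4: prey: 51+25-22=54; pred: 15+7-7=15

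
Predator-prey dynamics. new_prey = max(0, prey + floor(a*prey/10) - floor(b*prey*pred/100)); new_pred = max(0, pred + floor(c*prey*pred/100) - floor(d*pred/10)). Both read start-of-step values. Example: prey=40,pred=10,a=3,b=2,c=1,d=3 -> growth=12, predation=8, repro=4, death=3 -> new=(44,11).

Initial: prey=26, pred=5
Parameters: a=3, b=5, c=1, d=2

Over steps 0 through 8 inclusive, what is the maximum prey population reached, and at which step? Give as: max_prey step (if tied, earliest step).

Answer: 37 8

Derivation:
Step 1: prey: 26+7-6=27; pred: 5+1-1=5
Step 2: prey: 27+8-6=29; pred: 5+1-1=5
Step 3: prey: 29+8-7=30; pred: 5+1-1=5
Step 4: prey: 30+9-7=32; pred: 5+1-1=5
Step 5: prey: 32+9-8=33; pred: 5+1-1=5
Step 6: prey: 33+9-8=34; pred: 5+1-1=5
Step 7: prey: 34+10-8=36; pred: 5+1-1=5
Step 8: prey: 36+10-9=37; pred: 5+1-1=5
Max prey = 37 at step 8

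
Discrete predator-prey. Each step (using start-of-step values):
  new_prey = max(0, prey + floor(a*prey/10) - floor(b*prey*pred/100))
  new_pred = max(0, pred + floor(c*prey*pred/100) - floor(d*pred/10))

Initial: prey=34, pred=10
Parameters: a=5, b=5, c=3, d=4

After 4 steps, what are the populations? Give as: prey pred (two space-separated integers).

Step 1: prey: 34+17-17=34; pred: 10+10-4=16
Step 2: prey: 34+17-27=24; pred: 16+16-6=26
Step 3: prey: 24+12-31=5; pred: 26+18-10=34
Step 4: prey: 5+2-8=0; pred: 34+5-13=26

Answer: 0 26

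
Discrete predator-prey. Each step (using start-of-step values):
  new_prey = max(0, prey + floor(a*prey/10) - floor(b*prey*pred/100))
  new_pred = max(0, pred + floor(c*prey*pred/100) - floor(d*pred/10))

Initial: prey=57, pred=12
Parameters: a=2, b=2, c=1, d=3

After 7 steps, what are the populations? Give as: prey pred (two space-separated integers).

Answer: 10 20

Derivation:
Step 1: prey: 57+11-13=55; pred: 12+6-3=15
Step 2: prey: 55+11-16=50; pred: 15+8-4=19
Step 3: prey: 50+10-19=41; pred: 19+9-5=23
Step 4: prey: 41+8-18=31; pred: 23+9-6=26
Step 5: prey: 31+6-16=21; pred: 26+8-7=27
Step 6: prey: 21+4-11=14; pred: 27+5-8=24
Step 7: prey: 14+2-6=10; pred: 24+3-7=20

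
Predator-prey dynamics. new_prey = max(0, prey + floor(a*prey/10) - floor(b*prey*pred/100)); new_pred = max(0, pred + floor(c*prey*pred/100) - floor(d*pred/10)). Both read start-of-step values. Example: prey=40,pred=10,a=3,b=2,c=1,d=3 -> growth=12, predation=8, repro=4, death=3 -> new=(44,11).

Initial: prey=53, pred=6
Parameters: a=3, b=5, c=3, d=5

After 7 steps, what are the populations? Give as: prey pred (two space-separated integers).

Step 1: prey: 53+15-15=53; pred: 6+9-3=12
Step 2: prey: 53+15-31=37; pred: 12+19-6=25
Step 3: prey: 37+11-46=2; pred: 25+27-12=40
Step 4: prey: 2+0-4=0; pred: 40+2-20=22
Step 5: prey: 0+0-0=0; pred: 22+0-11=11
Step 6: prey: 0+0-0=0; pred: 11+0-5=6
Step 7: prey: 0+0-0=0; pred: 6+0-3=3

Answer: 0 3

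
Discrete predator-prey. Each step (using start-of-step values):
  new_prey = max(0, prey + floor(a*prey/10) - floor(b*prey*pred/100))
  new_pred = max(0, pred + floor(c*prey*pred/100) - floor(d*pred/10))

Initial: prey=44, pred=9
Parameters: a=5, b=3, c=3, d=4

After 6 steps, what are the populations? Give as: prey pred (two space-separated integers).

Step 1: prey: 44+22-11=55; pred: 9+11-3=17
Step 2: prey: 55+27-28=54; pred: 17+28-6=39
Step 3: prey: 54+27-63=18; pred: 39+63-15=87
Step 4: prey: 18+9-46=0; pred: 87+46-34=99
Step 5: prey: 0+0-0=0; pred: 99+0-39=60
Step 6: prey: 0+0-0=0; pred: 60+0-24=36

Answer: 0 36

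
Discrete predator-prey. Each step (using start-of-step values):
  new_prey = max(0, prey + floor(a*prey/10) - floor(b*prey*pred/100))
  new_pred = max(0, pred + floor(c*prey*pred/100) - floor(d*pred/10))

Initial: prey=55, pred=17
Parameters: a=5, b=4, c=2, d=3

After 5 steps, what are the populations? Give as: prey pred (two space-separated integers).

Step 1: prey: 55+27-37=45; pred: 17+18-5=30
Step 2: prey: 45+22-54=13; pred: 30+27-9=48
Step 3: prey: 13+6-24=0; pred: 48+12-14=46
Step 4: prey: 0+0-0=0; pred: 46+0-13=33
Step 5: prey: 0+0-0=0; pred: 33+0-9=24

Answer: 0 24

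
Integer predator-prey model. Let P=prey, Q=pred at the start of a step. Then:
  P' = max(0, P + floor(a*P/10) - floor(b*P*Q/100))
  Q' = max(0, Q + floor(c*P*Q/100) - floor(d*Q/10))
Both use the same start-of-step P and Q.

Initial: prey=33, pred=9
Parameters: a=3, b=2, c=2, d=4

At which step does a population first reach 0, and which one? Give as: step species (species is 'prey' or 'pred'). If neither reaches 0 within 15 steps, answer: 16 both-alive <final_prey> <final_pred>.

Step 1: prey: 33+9-5=37; pred: 9+5-3=11
Step 2: prey: 37+11-8=40; pred: 11+8-4=15
Step 3: prey: 40+12-12=40; pred: 15+12-6=21
Step 4: prey: 40+12-16=36; pred: 21+16-8=29
Step 5: prey: 36+10-20=26; pred: 29+20-11=38
Step 6: prey: 26+7-19=14; pred: 38+19-15=42
Step 7: prey: 14+4-11=7; pred: 42+11-16=37
Step 8: prey: 7+2-5=4; pred: 37+5-14=28
Step 9: prey: 4+1-2=3; pred: 28+2-11=19
Step 10: prey: 3+0-1=2; pred: 19+1-7=13
Step 11: prey: 2+0-0=2; pred: 13+0-5=8
Step 12: prey: 2+0-0=2; pred: 8+0-3=5
Step 13: prey: 2+0-0=2; pred: 5+0-2=3
Step 14: prey: 2+0-0=2; pred: 3+0-1=2
Step 15: prey: 2+0-0=2; pred: 2+0-0=2
No extinction within 15 steps

Answer: 16 both-alive 2 2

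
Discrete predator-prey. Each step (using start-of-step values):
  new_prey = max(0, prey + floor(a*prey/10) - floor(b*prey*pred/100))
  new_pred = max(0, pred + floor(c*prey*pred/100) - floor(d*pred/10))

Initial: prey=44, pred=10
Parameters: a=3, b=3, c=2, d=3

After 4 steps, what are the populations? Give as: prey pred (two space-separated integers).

Step 1: prey: 44+13-13=44; pred: 10+8-3=15
Step 2: prey: 44+13-19=38; pred: 15+13-4=24
Step 3: prey: 38+11-27=22; pred: 24+18-7=35
Step 4: prey: 22+6-23=5; pred: 35+15-10=40

Answer: 5 40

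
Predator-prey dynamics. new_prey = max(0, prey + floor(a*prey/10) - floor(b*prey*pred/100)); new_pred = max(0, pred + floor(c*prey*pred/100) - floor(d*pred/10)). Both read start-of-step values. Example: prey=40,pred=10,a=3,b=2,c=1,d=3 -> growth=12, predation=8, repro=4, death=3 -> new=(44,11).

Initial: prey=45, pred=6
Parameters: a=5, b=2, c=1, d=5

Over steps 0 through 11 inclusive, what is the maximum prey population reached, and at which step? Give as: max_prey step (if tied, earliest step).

Answer: 200 5

Derivation:
Step 1: prey: 45+22-5=62; pred: 6+2-3=5
Step 2: prey: 62+31-6=87; pred: 5+3-2=6
Step 3: prey: 87+43-10=120; pred: 6+5-3=8
Step 4: prey: 120+60-19=161; pred: 8+9-4=13
Step 5: prey: 161+80-41=200; pred: 13+20-6=27
Step 6: prey: 200+100-108=192; pred: 27+54-13=68
Step 7: prey: 192+96-261=27; pred: 68+130-34=164
Step 8: prey: 27+13-88=0; pred: 164+44-82=126
Step 9: prey: 0+0-0=0; pred: 126+0-63=63
Step 10: prey: 0+0-0=0; pred: 63+0-31=32
Step 11: prey: 0+0-0=0; pred: 32+0-16=16
Max prey = 200 at step 5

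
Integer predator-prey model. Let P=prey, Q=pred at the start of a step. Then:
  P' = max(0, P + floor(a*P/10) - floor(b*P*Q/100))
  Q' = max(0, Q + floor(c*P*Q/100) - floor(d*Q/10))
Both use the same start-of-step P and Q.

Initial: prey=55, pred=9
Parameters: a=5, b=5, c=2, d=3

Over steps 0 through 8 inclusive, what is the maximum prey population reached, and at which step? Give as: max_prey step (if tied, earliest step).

Answer: 58 1

Derivation:
Step 1: prey: 55+27-24=58; pred: 9+9-2=16
Step 2: prey: 58+29-46=41; pred: 16+18-4=30
Step 3: prey: 41+20-61=0; pred: 30+24-9=45
Step 4: prey: 0+0-0=0; pred: 45+0-13=32
Step 5: prey: 0+0-0=0; pred: 32+0-9=23
Step 6: prey: 0+0-0=0; pred: 23+0-6=17
Step 7: prey: 0+0-0=0; pred: 17+0-5=12
Step 8: prey: 0+0-0=0; pred: 12+0-3=9
Max prey = 58 at step 1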